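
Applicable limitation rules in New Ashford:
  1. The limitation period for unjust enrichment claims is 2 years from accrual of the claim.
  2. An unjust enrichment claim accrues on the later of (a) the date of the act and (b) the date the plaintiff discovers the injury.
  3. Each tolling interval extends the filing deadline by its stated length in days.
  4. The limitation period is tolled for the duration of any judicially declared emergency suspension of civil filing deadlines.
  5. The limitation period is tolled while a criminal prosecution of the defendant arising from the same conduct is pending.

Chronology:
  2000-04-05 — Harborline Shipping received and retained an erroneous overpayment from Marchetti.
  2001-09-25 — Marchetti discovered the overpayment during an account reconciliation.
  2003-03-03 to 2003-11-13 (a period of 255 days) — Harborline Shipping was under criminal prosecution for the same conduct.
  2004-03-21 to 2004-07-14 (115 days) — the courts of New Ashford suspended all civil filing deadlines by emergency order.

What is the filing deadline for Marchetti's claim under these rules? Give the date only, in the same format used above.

2004-09-29

The claim accrued on 2001-09-25 — the later of the 2000-04-05 act and the 2001-09-25 discovery.
2 years from 2001-09-25 is 2003-09-25.
The period was tolled for 255 days by the pending criminal prosecution (2003-03-03 to 2003-11-13), pushing the deadline to 2004-06-06.
Because the emergency suspension of filing deadlines ran from 2004-03-21 to 2004-07-14, the deadline is extended by 115 days to 2004-09-29.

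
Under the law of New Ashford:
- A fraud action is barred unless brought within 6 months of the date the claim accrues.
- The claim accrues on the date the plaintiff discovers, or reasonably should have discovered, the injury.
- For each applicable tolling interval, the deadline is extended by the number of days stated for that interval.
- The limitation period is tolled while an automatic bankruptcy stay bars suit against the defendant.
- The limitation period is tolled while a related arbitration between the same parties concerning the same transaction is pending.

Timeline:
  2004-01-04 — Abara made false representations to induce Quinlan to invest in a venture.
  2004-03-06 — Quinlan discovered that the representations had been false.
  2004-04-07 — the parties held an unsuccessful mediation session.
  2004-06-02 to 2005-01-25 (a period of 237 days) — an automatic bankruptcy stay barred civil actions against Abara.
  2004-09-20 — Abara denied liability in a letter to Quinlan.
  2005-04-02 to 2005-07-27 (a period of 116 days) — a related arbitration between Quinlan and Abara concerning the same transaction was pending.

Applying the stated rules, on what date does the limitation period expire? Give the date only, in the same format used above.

Under the discovery rule, the claim accrued on 2004-03-06, when Quinlan discovered the injury — not on the 2004-01-04 date of the underlying act.
The untolled deadline — 6 months after 2004-03-06 — is 2004-09-06.
The period was tolled for 237 days by the automatic bankruptcy stay (2004-06-02 to 2005-01-25), pushing the deadline to 2005-05-01.
The period was tolled for 116 days by the pending related arbitration (2005-04-02 to 2005-07-27), pushing the deadline to 2005-08-25.
None of the other events listed affects the running of the period under the stated rules.

2005-08-25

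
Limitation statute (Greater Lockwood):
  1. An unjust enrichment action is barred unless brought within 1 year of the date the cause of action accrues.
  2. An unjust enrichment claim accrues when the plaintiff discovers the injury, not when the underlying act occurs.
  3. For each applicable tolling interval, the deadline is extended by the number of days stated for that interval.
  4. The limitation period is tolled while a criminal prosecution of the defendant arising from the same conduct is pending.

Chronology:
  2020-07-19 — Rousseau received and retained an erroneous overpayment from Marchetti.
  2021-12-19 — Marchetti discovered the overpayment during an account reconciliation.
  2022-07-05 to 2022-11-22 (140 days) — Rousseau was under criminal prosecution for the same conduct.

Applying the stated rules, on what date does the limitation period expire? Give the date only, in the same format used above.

The claim did not accrue until Marchetti discovered the injury on 2021-12-19; the 2020-07-19 act date does not start the clock under the stated rule.
The untolled deadline — 1 year after 2021-12-19 — is 2022-12-19.
The period was tolled for 140 days by the pending criminal prosecution (2022-07-05 to 2022-11-22), pushing the deadline to 2023-05-08.

2023-05-08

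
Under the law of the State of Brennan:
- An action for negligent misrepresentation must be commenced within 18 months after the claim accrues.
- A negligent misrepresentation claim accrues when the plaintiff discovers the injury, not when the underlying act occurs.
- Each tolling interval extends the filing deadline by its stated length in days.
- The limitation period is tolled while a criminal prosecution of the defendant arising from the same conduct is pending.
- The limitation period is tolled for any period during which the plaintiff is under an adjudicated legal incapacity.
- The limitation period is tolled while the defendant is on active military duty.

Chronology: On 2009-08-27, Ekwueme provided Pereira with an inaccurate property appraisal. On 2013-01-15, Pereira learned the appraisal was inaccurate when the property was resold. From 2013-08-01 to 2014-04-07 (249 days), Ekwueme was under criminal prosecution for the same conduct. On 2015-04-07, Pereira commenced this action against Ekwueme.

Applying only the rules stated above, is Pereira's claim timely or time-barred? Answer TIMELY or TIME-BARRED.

TIME-BARRED

Accrual is tied to discovery, so the period began on 2013-01-15 rather than on 2009-08-27 when the act occurred.
18 months from 2013-01-15 is 2014-07-15.
Because the pending criminal prosecution ran from 2013-08-01 to 2014-04-07, the deadline is extended by 249 days to 2015-03-21.
Filing on 2015-04-07 missed the 2015-03-21 deadline — the action is time-barred.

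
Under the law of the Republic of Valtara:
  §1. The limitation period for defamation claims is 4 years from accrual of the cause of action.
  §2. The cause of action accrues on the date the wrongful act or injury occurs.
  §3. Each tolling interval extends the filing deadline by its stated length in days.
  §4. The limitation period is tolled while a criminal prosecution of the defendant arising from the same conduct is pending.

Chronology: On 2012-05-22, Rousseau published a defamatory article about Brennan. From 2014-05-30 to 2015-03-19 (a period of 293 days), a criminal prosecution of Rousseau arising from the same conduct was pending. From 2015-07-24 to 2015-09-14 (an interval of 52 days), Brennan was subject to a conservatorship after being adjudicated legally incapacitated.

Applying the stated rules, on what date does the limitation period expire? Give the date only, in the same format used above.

2017-03-11

The claim accrued on 2012-05-22, when the wrongful act occurred.
The untolled deadline — 4 years after 2012-05-22 — is 2016-05-22.
Because the pending criminal prosecution ran from 2014-05-30 to 2015-03-19, the deadline is extended by 293 days to 2017-03-11.
Although the plaintiff's incapacity ran from 2015-07-24 to 2015-09-14, the stated rules do not make that a tolling event, so it is disregarded.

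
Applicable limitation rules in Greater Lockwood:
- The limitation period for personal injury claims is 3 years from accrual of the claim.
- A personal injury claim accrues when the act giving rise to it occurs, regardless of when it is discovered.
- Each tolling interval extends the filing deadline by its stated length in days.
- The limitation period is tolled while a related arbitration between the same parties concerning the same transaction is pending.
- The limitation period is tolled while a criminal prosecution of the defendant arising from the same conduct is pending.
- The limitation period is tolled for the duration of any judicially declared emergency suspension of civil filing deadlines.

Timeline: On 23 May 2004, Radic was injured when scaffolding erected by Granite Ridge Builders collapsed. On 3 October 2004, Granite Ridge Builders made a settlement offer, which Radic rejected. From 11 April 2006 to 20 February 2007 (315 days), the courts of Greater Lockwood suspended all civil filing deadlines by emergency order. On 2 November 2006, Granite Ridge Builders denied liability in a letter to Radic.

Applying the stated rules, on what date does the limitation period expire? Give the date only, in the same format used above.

2 April 2008

The limitation period began to run on 23 May 2004.
Adding the 3 years base period to 23 May 2004 gives a deadline of 23 May 2007, before any tolling.
The period was tolled for 315 days by the emergency suspension of filing deadlines (11 April 2006 to 20 February 2007), pushing the deadline to 2 April 2008.
The other events in the timeline have no effect on the limitation period under the stated rules.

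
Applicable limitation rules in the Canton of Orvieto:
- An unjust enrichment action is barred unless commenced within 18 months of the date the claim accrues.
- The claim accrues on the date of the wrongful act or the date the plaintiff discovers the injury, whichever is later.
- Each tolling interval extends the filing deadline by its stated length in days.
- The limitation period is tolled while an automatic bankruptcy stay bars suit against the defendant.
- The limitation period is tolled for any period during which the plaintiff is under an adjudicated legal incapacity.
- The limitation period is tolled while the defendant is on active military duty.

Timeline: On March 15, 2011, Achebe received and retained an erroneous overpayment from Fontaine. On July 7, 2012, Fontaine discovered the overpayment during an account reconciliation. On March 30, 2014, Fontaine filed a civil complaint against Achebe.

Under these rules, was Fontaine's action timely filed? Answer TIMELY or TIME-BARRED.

Because discovery on July 7, 2012 post-dates the March 15, 2011 act, accrual under the later-of rule falls on July 7, 2012.
Adding the 18 months base period to July 7, 2012 gives a deadline of January 7, 2014, before any tolling.
The March 30, 2014 filing falls after the January 7, 2014 deadline; the claim is time-barred.

TIME-BARRED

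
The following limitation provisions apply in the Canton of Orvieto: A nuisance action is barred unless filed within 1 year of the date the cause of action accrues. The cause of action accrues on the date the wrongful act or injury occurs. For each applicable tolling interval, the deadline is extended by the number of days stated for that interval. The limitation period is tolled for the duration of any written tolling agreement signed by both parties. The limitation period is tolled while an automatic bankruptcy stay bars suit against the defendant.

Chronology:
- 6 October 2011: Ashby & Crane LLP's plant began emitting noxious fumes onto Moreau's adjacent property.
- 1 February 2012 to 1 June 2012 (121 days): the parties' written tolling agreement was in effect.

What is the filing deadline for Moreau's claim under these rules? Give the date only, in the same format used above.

The claim accrued on 6 October 2011, when the wrongful act occurred.
Adding the 1 year base period to 6 October 2011 gives a deadline of 6 October 2012, before any tolling.
The period was tolled for 121 days by the written tolling agreement (1 February 2012 to 1 June 2012), pushing the deadline to 4 February 2013.

4 February 2013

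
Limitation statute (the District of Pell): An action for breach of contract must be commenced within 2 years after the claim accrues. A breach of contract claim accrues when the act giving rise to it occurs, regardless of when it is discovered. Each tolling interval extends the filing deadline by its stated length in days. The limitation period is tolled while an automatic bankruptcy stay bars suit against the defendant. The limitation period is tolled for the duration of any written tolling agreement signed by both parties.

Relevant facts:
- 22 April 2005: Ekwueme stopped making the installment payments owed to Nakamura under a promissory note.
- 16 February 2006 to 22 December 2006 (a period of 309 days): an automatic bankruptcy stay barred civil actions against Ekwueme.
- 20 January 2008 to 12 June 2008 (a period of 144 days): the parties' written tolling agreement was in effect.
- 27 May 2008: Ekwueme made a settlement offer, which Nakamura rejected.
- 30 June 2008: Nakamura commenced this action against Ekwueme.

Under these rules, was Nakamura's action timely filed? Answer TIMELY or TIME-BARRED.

TIMELY

The limitation period began to run on 22 April 2005.
The untolled deadline — 2 years after 22 April 2005 — is 22 April 2007.
The period was tolled for 309 days by the automatic bankruptcy stay (16 February 2006 to 22 December 2006), pushing the deadline to 25 February 2008.
Because the written tolling agreement ran from 20 January 2008 to 12 June 2008, the deadline is extended by 144 days to 18 July 2008.
The other events in the timeline have no effect on the limitation period under the stated rules.
The 30 June 2008 filing precedes the 18 July 2008 deadline; the claim is timely.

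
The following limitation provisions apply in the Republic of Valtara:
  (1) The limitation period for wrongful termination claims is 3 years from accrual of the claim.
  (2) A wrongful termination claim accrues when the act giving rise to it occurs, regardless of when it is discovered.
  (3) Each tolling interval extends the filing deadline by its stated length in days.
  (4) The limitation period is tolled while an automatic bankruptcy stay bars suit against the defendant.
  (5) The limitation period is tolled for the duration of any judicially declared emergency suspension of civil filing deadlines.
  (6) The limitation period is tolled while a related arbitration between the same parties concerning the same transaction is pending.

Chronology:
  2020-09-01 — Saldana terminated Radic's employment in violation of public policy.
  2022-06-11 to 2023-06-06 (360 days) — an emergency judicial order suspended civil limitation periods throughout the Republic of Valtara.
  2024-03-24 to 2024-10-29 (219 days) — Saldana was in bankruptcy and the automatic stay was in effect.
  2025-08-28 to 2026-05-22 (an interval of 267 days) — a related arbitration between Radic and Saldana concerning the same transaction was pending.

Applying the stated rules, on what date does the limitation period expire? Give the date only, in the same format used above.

2025-04-02

The claim accrued on 2020-09-01, when the wrongful act occurred.
The untolled deadline — 3 years after 2020-09-01 — is 2023-09-01.
Because the emergency suspension of filing deadlines ran from 2022-06-11 to 2023-06-06, the deadline is extended by 360 days to 2024-08-26.
Because the automatic bankruptcy stay ran from 2024-03-24 to 2024-10-29, the deadline is extended by 219 days to 2025-04-02.
The pending related arbitration from 2025-08-28 to 2026-05-22 began after the period had already run on 2025-04-02, so it has no tolling effect.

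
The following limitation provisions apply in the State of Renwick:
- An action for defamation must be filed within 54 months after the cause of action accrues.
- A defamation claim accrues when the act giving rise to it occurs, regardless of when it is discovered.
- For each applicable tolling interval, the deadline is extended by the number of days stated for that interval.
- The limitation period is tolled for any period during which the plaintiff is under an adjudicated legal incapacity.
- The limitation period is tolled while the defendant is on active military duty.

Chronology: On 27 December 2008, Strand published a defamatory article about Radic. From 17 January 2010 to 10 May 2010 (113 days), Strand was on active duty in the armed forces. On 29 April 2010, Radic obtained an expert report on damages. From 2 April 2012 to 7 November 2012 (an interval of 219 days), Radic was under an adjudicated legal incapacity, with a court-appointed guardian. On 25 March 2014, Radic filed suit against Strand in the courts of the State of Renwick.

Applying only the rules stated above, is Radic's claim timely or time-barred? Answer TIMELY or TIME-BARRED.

TIMELY

The cause of action accrued on 27 December 2008, the date of the act.
Adding the 54 months base period to 27 December 2008 gives a deadline of 27 June 2013, before any tolling.
The period was tolled for 113 days by the defendant's active military service (17 January 2010 to 10 May 2010), pushing the deadline to 18 October 2013.
The period was tolled for 219 days by the plaintiff's legal incapacity (2 April 2012 to 7 November 2012), pushing the deadline to 25 May 2014.
Nothing else in the chronology tolls or restarts the period.
Filing on 25 March 2014 beat the 25 May 2014 deadline — the action is timely.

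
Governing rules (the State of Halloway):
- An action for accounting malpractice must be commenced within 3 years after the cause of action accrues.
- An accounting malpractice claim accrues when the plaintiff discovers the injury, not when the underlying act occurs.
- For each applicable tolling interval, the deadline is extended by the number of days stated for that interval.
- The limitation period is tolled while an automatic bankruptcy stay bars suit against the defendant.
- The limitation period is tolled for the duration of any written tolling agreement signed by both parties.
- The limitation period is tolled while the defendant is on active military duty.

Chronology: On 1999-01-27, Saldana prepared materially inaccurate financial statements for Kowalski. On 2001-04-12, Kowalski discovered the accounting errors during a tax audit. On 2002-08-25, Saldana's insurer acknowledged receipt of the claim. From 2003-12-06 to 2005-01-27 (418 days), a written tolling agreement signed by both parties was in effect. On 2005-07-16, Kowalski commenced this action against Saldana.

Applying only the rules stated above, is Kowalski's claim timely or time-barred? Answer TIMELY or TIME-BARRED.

TIME-BARRED

Under the discovery rule, the claim accrued on 2001-04-12, when Kowalski discovered the injury — not on the 1999-01-27 date of the underlying act.
3 years from 2001-04-12 is 2004-04-12.
The period was tolled for 418 days by the written tolling agreement (2003-12-06 to 2005-01-27), pushing the deadline to 2005-06-04.
None of the other events listed affects the running of the period under the stated rules.
Kowalski filed on 2005-07-16, after the 2005-06-04 deadline, so the action is time-barred.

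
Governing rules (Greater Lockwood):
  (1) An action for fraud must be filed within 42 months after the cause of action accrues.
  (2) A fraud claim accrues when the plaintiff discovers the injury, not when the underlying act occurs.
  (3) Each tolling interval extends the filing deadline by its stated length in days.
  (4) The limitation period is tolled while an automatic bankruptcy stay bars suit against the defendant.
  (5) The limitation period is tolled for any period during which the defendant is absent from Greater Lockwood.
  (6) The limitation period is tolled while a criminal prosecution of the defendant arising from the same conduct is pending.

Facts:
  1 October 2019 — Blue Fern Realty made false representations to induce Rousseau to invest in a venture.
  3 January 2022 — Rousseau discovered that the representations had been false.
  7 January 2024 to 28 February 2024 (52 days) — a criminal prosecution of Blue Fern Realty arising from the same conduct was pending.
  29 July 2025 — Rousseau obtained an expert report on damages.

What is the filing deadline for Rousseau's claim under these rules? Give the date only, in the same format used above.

24 August 2025

Under the discovery rule, the claim accrued on 3 January 2022, when Rousseau discovered the injury — not on the 1 October 2019 date of the underlying act.
Adding the 42 months base period to 3 January 2022 gives a deadline of 3 July 2025, before any tolling.
The period was tolled for 52 days by the pending criminal prosecution (7 January 2024 to 28 February 2024), pushing the deadline to 24 August 2025.
None of the other events listed affects the running of the period under the stated rules.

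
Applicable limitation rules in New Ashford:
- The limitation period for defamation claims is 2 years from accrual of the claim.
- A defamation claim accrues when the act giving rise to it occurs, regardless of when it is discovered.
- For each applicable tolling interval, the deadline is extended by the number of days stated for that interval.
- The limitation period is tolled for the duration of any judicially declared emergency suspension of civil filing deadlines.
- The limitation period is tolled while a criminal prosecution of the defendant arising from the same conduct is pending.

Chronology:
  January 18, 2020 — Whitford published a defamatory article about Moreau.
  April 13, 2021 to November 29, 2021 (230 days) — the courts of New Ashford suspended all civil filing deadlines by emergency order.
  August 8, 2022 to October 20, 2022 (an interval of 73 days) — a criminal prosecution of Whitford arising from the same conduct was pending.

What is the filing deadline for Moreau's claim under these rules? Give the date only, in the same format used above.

November 17, 2022

The limitation period began to run on January 18, 2020.
2 years from January 18, 2020 is January 18, 2022.
Because the emergency suspension of filing deadlines ran from April 13, 2021 to November 29, 2021, the deadline is extended by 230 days to September 5, 2022.
The period was tolled for 73 days by the pending criminal prosecution (August 8, 2022 to October 20, 2022), pushing the deadline to November 17, 2022.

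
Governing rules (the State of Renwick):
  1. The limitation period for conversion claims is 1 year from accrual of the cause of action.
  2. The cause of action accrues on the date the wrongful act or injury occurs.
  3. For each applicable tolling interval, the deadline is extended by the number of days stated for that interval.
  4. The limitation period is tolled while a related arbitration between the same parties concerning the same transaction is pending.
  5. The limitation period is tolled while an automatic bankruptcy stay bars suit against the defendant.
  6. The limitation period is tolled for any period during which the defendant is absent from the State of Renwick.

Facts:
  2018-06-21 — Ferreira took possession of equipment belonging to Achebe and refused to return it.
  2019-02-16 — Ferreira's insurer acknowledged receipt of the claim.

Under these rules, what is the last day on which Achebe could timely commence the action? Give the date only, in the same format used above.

2019-06-21

The claim accrued on 2018-06-21, when the wrongful act occurred.
1 year from 2018-06-21 is 2019-06-21.
The other events in the timeline have no effect on the limitation period under the stated rules.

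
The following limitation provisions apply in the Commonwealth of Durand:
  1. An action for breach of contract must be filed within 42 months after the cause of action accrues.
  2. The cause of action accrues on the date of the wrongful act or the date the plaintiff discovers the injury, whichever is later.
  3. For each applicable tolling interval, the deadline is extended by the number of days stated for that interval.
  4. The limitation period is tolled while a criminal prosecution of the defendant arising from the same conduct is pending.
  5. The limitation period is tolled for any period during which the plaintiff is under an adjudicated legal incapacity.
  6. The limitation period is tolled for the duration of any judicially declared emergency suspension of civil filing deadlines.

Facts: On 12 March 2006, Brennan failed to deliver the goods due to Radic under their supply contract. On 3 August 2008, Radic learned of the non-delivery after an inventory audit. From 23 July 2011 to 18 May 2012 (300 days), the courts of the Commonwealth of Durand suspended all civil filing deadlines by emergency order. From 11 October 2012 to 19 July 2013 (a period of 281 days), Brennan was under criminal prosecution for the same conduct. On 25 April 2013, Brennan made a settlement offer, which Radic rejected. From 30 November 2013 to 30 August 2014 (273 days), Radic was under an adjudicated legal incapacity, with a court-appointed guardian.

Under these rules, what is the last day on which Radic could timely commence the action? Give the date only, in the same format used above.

The claim accrued on 3 August 2008 — the later of the 12 March 2006 act and the 3 August 2008 discovery.
The untolled deadline — 42 months after 3 August 2008 — is 3 February 2012.
The emergency suspension of filing deadlines from 23 July 2011 to 18 May 2012 tolled the period for 300 days, extending the deadline to 29 November 2012.
The period was tolled for 281 days by the pending criminal prosecution (11 October 2012 to 19 July 2013), pushing the deadline to 6 September 2013.
The plaintiff's legal incapacity starting 30 November 2013 came too late — the period had run on 6 September 2013 — and so does not extend the deadline.
None of the other events listed affects the running of the period under the stated rules.

6 September 2013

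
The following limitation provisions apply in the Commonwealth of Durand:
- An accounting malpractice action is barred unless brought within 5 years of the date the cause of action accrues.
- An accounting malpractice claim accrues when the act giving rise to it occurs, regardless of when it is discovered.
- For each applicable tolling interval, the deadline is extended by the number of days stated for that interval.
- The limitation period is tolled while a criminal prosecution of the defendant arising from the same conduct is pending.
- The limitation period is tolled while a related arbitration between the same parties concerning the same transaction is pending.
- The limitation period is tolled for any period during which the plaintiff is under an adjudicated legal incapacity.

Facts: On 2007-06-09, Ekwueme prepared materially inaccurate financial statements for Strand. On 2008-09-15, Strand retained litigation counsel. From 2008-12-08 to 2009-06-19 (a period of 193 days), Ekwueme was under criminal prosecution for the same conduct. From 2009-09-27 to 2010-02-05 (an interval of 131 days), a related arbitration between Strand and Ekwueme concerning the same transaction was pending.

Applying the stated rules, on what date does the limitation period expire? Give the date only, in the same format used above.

The limitation period began to run on 2007-06-09.
The untolled deadline — 5 years after 2007-06-09 — is 2012-06-09.
Because the pending criminal prosecution ran from 2008-12-08 to 2009-06-19, the deadline is extended by 193 days to 2012-12-19.
The period was tolled for 131 days by the pending related arbitration (2009-09-27 to 2010-02-05), pushing the deadline to 2013-04-29.
Nothing else in the chronology tolls or restarts the period.

2013-04-29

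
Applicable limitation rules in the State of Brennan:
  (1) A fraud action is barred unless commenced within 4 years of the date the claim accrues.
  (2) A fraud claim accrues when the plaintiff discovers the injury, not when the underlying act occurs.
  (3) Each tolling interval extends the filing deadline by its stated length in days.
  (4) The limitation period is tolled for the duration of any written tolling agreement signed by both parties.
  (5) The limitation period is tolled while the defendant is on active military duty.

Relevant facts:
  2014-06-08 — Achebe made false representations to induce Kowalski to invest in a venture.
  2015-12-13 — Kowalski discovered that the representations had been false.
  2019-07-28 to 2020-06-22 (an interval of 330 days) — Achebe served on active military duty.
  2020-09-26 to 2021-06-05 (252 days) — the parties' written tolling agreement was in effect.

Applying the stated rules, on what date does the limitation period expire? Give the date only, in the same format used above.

Accrual is tied to discovery, so the period began on 2015-12-13 rather than on 2014-06-08 when the act occurred.
4 years from 2015-12-13 is 2019-12-13.
The period was tolled for 330 days by the defendant's active military service (2019-07-28 to 2020-06-22), pushing the deadline to 2020-11-07.
The written tolling agreement from 2020-09-26 to 2021-06-05 tolled the period for 252 days, extending the deadline to 2021-07-17.

2021-07-17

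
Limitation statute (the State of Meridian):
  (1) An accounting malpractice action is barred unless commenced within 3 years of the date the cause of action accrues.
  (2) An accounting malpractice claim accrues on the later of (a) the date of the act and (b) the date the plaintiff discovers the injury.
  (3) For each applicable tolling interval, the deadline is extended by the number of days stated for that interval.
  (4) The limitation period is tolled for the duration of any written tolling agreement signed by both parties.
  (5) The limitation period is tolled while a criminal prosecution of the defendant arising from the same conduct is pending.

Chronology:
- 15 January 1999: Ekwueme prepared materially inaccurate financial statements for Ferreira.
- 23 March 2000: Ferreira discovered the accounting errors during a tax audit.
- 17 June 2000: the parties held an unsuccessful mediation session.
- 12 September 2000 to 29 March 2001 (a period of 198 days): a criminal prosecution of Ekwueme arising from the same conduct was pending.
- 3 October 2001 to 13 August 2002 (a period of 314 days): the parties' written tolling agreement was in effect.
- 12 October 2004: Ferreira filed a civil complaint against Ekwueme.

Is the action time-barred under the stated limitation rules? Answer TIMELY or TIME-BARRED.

TIME-BARRED

Because discovery on 23 March 2000 post-dates the 15 January 1999 act, accrual under the later-of rule falls on 23 March 2000.
3 years from 23 March 2000 is 23 March 2003.
The pending criminal prosecution from 12 September 2000 to 29 March 2001 tolled the period for 198 days, extending the deadline to 7 October 2003.
The period was tolled for 314 days by the written tolling agreement (3 October 2001 to 13 August 2002), pushing the deadline to 16 August 2004.
Nothing else in the chronology tolls or restarts the period.
The 12 October 2004 filing falls after the 16 August 2004 deadline; the claim is time-barred.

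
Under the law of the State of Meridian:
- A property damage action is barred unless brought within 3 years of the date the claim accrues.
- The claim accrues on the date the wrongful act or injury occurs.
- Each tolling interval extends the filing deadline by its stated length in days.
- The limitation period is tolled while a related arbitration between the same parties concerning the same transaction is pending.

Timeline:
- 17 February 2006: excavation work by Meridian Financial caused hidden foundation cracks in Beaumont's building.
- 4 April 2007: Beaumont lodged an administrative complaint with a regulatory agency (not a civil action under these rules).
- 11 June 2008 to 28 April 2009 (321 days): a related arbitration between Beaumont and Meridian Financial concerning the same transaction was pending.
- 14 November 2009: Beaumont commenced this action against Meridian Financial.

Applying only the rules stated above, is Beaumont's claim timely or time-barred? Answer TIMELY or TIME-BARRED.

TIMELY

The claim accrued on 17 February 2006, the date of the act.
3 years from 17 February 2006 is 17 February 2009.
The period was tolled for 321 days by the pending related arbitration (11 June 2008 to 28 April 2009), pushing the deadline to 4 January 2010.
None of the other events listed affects the running of the period under the stated rules.
The 14 November 2009 filing precedes the 4 January 2010 deadline; the claim is timely.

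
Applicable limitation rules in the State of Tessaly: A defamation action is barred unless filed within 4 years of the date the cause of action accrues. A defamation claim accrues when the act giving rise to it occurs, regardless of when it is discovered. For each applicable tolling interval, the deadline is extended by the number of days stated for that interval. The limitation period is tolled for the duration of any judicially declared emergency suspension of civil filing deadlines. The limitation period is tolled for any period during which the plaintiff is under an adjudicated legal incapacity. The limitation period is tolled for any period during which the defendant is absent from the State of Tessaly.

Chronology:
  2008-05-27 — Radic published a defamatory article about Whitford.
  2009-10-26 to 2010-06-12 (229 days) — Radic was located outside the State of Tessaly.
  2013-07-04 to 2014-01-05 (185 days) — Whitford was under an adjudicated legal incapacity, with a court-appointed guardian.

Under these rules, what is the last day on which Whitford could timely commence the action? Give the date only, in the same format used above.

2013-01-11

The claim accrued on 2008-05-27, when the wrongful act occurred.
4 years from 2008-05-27 is 2012-05-27.
The period was tolled for 229 days by the defendant's absence from the jurisdiction (2009-10-26 to 2010-06-12), pushing the deadline to 2013-01-11.
The plaintiff's legal incapacity starting 2013-07-04 came too late — the period had run on 2013-01-11 — and so does not extend the deadline.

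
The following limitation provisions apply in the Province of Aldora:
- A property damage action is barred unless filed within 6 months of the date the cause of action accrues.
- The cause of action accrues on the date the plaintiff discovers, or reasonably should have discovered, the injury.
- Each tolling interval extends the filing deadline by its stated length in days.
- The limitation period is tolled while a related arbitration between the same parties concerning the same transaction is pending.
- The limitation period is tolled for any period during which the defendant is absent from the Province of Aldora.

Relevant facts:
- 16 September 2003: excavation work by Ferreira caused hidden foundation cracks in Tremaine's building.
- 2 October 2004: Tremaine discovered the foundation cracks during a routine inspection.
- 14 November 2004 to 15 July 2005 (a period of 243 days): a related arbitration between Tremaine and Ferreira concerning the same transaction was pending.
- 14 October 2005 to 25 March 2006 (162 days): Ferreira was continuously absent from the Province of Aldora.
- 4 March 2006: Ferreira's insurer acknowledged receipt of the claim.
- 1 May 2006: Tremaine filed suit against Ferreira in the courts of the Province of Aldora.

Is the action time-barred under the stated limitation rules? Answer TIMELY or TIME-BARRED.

Under the discovery rule, the claim accrued on 2 October 2004, when Tremaine discovered the injury — not on the 16 September 2003 date of the underlying act.
The untolled deadline — 6 months after 2 October 2004 — is 2 April 2005.
The pending related arbitration from 14 November 2004 to 15 July 2005 tolled the period for 243 days, extending the deadline to 1 December 2005.
The period was tolled for 162 days by the defendant's absence from the jurisdiction (14 October 2005 to 25 March 2006), pushing the deadline to 12 May 2006.
The other events in the timeline have no effect on the limitation period under the stated rules.
Tremaine filed on 1 May 2006, before the 12 May 2006 deadline, so the action is timely.

TIMELY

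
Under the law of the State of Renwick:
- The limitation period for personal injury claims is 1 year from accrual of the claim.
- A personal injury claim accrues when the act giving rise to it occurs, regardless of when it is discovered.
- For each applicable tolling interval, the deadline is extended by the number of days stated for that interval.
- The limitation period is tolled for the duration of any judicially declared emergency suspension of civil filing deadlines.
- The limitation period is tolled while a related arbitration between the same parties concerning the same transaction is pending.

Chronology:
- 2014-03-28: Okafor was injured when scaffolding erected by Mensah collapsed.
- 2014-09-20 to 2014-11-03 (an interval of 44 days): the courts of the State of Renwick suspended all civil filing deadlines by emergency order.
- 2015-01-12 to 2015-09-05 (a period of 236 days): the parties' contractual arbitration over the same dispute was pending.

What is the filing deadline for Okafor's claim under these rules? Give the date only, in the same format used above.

The claim accrued on 2014-03-28, the date of the act.
Adding the 1 year base period to 2014-03-28 gives a deadline of 2015-03-28, before any tolling.
The period was tolled for 44 days by the emergency suspension of filing deadlines (2014-09-20 to 2014-11-03), pushing the deadline to 2015-05-11.
The period was tolled for 236 days by the pending related arbitration (2015-01-12 to 2015-09-05), pushing the deadline to 2016-01-02.

2016-01-02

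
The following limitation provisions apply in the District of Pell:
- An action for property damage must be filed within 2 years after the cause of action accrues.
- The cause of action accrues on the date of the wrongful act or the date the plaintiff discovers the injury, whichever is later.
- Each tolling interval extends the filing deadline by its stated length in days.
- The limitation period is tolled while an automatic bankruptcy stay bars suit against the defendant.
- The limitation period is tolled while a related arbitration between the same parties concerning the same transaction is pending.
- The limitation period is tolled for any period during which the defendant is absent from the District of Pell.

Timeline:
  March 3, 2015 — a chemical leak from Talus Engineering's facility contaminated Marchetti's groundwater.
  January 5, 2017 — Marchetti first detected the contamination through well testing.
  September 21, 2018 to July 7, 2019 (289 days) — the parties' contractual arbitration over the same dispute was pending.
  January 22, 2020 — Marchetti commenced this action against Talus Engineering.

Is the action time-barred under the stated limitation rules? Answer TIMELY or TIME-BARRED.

Taking the later of the act (March 3, 2015) and discovery (January 5, 2017), the claim accrued on January 5, 2017.
The untolled deadline — 2 years after January 5, 2017 — is January 5, 2019.
The period was tolled for 289 days by the pending related arbitration (September 21, 2018 to July 7, 2019), pushing the deadline to October 21, 2019.
Filing on January 22, 2020 missed the October 21, 2019 deadline — the action is time-barred.

TIME-BARRED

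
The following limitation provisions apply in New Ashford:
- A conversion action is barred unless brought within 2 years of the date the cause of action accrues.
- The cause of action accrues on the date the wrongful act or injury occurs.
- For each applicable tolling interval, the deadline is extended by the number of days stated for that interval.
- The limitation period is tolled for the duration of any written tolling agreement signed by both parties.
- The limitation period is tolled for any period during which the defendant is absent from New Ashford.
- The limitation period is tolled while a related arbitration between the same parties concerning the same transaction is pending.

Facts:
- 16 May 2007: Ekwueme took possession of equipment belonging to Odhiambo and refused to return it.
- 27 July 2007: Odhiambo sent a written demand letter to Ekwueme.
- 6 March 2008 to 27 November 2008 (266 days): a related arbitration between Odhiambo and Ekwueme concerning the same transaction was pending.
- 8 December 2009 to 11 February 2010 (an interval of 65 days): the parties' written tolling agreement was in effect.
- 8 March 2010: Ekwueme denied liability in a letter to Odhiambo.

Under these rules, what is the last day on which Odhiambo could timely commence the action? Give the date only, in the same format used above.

12 April 2010

The cause of action accrued on 16 May 2007, the date of the act.
The untolled deadline — 2 years after 16 May 2007 — is 16 May 2009.
The period was tolled for 266 days by the pending related arbitration (6 March 2008 to 27 November 2008), pushing the deadline to 6 February 2010.
The written tolling agreement from 8 December 2009 to 11 February 2010 tolled the period for 65 days, extending the deadline to 12 April 2010.
Nothing else in the chronology tolls or restarts the period.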